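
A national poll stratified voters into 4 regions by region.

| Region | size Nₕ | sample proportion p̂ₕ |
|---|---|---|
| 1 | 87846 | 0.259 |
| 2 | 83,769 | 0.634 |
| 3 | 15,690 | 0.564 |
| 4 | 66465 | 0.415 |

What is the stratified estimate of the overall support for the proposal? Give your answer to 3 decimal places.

0.443

N = 87846 + 83769 + 15690 + 66465 = 253770.
Overall proportion = Σ (Nₕ/N)·p̂ₕ.
Σ Nₕp̂ₕ = 22752.114 + 53109.546 + 8849.16 + 27582.975 = 112293.795.
112293.795 / 253770 = 0.44250... → 0.443.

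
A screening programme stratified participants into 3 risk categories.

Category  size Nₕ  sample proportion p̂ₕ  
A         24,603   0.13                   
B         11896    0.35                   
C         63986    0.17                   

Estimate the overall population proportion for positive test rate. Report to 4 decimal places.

0.1815

Wₕ = Nₕ/N with N = 100485: 0.2448, 0.1184, 0.6368.
p̂_st = 0.2448·0.13 + 0.1184·0.35 + 0.6368·0.17 ≈ 0.181516... → 0.1815.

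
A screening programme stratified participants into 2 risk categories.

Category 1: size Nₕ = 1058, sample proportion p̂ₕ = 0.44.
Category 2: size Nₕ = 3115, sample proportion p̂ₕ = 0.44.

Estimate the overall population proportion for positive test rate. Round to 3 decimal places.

N = 1058 + 3115 = 4173.
Overall proportion = Σ (Nₕ/N)·p̂ₕ.
Σ Nₕp̂ₕ = 465.52 + 1370.6 = 1836.12.
1836.12 / 4173 = 0.44 → 0.440.

0.440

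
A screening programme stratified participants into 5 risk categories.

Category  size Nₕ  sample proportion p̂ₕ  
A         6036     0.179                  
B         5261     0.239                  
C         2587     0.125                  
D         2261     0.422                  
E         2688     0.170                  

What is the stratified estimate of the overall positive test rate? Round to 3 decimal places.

N = 6036 + 5261 + 2587 + 2261 + 2688 = 18833.
Overall proportion = Σ (Nₕ/N)·p̂ₕ.
Σ Nₕp̂ₕ = 1080.444 + 1257.379 + 323.375 + 954.142 + 456.96 = 4072.3.
4072.3 / 18833 = 0.21623... → 0.216.

0.216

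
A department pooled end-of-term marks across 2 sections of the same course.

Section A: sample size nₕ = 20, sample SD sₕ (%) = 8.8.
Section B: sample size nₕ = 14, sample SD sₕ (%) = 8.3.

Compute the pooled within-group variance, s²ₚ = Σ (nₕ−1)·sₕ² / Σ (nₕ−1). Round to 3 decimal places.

Degrees of freedom: 19 + 13 = 32.
Σ(nₕ−1)sₕ² = 19·77.44 + 13·68.89 = 2366.93.
s²ₚ = 2366.93 / 32 = 73.96656... → 73.967.

73.967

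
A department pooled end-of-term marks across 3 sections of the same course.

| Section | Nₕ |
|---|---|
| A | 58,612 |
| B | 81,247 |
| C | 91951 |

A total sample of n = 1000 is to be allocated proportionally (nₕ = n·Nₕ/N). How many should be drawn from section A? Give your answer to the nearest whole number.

Share of section A = 58612/231810 = 0.25285.
Allocate 1000 × 0.25285 = 252.845... → 253.

253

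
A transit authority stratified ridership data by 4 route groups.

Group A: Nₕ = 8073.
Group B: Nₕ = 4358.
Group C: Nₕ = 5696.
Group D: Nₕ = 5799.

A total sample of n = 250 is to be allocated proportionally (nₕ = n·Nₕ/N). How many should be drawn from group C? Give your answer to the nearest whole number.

60

Share of group C = 5696/23926 = 0.23807.
Allocate 250 × 0.23807 = 59.517... → 60.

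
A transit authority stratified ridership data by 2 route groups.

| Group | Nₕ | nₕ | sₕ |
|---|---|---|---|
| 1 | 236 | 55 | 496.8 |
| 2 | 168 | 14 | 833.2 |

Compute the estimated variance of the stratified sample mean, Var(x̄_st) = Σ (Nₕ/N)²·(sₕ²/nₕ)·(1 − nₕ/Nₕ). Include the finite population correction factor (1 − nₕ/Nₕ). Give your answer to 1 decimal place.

N = 404. Term for each stratum: Wₕ²sₕ²/nₕ·(1−nₕ/Nₕ).
Var(x̄_st) = 1174.4332 + 7860.2753 = 9034.7086 → 9034.7.

9034.7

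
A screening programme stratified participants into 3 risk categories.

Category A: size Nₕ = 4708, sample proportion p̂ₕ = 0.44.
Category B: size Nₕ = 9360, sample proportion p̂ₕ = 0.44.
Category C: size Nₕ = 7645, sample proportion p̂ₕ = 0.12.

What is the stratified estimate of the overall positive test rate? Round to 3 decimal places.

Wₕ = Nₕ/N with N = 21713: 0.2168, 0.4311, 0.3521.
p̂_st = 0.2168·0.44 + 0.4311·0.44 + 0.3521·0.12 ≈ 0.32733... → 0.327.

0.327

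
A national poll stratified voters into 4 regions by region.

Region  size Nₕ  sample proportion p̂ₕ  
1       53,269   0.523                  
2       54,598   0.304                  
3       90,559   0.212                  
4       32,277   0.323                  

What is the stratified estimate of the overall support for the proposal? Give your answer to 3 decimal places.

Wₕ = Nₕ/N with N = 230703: 0.2309, 0.2367, 0.3925, 0.1399.
p̂_st = 0.2309·0.523 + 0.2367·0.304 + 0.3925·0.212 + 0.1399·0.323 ≈ 0.32111... → 0.321.

0.321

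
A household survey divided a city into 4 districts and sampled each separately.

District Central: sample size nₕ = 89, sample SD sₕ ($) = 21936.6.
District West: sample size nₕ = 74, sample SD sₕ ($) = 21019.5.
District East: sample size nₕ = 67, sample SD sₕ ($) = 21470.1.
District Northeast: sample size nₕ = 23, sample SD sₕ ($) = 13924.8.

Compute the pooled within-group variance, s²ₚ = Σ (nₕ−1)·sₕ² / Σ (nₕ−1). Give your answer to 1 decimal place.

Degrees of freedom: 88 + 73 + 66 + 22 = 249.
Σ(nₕ−1)sₕ² = 88·481214419.56 + 73·441819380.25 + 66·460965194.01 + 22·193900055.04 = 109289187695.07.
s²ₚ = 109289187695.07 / 249 = 438912400.382... → 438912400.4.

438912400.4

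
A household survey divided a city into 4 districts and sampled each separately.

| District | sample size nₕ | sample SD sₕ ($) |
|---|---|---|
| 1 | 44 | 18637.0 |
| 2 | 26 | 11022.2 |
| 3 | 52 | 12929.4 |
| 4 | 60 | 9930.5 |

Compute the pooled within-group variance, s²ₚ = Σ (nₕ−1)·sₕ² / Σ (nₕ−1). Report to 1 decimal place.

1: (44−1)·18637.0² = 43·347337769 = 14935524067
2: (26−1)·11022.2² = 25·121488892.84 = 3037222321
3: (52−1)·12929.4² = 51·167169384.36 = 8525638602.36
4: (60−1)·9930.5² = 59·98614830.25 = 5818274984.75
Numerator = 32316659975.11; denominator = Σ(nₕ−1) = 178.
s²ₚ = 32316659975.11/178 = 181554269.523... → 181554269.5.

181554269.5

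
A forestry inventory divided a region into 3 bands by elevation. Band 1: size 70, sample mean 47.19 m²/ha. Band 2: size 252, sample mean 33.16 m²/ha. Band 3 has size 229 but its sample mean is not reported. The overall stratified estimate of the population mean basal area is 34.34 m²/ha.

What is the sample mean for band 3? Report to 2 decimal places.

31.71

N = 70 + 252 + 229 = 551.
Overall total = μ·N = 34.34·551 = 18921.34.
Subtract the known strata: 70·47.19 + 252·33.16 = 11659.62.
Remaining total for band 3: 18921.34 − 11659.62 = 7261.72.
Divide by its size: 7261.72 / 229 = 31.7106... → 31.71.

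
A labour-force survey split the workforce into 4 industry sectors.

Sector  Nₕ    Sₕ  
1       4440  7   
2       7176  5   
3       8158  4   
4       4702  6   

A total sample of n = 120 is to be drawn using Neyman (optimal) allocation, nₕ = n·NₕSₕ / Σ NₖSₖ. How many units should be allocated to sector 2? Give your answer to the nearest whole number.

1: NₕSₕ = 4440·7 = 31080
2: NₕSₕ = 7176·5 = 35880
3: NₕSₕ = 8158·4 = 32632
4: NₕSₕ = 4702·6 = 28212
Σ NₕSₕ = 127804.
n_2 = 120·35880/127804 = 33.689... → 34.

34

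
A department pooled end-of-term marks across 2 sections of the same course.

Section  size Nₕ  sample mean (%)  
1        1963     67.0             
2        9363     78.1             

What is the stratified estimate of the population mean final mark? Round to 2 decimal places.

N = 11326; weights Wₕ = Nₕ/N = (0.1733, 0.8267).
x̄_st = Σ Wₕ·x̄ₕ = 0.1733·67.0 + 0.8267·78.1 ≈ 76.1762...
→ 76.18.

76.18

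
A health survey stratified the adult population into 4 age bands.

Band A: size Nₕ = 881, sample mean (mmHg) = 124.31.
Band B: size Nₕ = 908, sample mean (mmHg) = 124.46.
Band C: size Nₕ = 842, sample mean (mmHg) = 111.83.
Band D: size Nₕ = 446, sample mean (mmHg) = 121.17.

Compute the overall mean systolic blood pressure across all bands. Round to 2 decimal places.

N = 3077; weights Wₕ = Nₕ/N = (0.2863, 0.2951, 0.2736, 0.1449).
x̄_st = Σ Wₕ·x̄ₕ = 0.2863·124.31 + 0.2951·124.46 + 0.2736·111.83 + 0.1449·121.17 ≈ 120.4841...
→ 120.48.

120.48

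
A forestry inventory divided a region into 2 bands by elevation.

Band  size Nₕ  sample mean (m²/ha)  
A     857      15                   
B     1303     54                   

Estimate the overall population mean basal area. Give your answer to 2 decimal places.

38.53

x̄_st = (Σ Nₕx̄ₕ) / (Σ Nₕ) = (857·15 + 1303·54) / 2160
= 83217 / 2160 = 38.5264... → 38.53.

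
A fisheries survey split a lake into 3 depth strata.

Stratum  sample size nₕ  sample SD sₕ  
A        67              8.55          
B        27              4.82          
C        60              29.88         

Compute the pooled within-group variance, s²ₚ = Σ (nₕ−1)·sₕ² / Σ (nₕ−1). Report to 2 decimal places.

384.80

A: (67−1)·8.55² = 66·73.1025 = 4824.765
B: (27−1)·4.82² = 26·23.2324 = 604.0424
C: (60−1)·29.88² = 59·892.8144 = 52676.0496
Numerator = 58104.857; denominator = Σ(nₕ−1) = 151.
s²ₚ = 58104.857/151 = 384.8004... → 384.80.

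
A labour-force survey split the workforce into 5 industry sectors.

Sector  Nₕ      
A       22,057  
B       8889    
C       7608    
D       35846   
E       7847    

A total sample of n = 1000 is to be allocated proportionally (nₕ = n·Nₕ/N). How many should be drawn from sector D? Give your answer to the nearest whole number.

436

Share of sector D = 35846/82247 = 0.43583.
Allocate 1000 × 0.43583 = 435.834... → 436.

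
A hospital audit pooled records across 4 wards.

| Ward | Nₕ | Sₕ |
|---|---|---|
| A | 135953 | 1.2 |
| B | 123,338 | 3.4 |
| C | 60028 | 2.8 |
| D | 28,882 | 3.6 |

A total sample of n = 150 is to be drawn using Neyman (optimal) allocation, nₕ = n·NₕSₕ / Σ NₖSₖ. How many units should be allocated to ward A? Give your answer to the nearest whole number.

Σ NₕSₕ = 135953·1.2 + 123338·3.4 + 60028·2.8 + 28882·3.6 = 854546.4.
Share for A: 163143.6/854546.4 = 0.19091.
n_A = 150 × 0.19091 = 28.637... → 29.

29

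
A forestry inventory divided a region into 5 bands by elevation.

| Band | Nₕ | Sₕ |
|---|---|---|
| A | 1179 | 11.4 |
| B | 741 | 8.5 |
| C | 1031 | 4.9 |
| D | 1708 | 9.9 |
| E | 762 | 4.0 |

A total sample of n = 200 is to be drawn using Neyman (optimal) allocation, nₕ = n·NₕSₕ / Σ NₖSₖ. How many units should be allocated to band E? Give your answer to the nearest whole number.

14

Σ NₕSₕ = 1179·11.4 + 741·8.5 + 1031·4.9 + 1708·9.9 + 762·4.0 = 44748.2.
Share for E: 3048/44748.2 = 0.06811.
n_E = 200 × 0.06811 = 13.623... → 14.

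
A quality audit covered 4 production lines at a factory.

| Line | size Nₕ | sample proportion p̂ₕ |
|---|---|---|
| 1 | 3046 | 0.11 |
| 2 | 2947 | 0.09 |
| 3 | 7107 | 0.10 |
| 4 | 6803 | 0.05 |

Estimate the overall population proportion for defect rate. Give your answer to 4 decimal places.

0.0830

N = 3046 + 2947 + 7107 + 6803 = 19903.
Overall proportion = Σ (Nₕ/N)·p̂ₕ.
Σ Nₕp̂ₕ = 335.06 + 265.23 + 710.7 + 340.15 = 1651.14.
1651.14 / 19903 = 0.082959... → 0.0830.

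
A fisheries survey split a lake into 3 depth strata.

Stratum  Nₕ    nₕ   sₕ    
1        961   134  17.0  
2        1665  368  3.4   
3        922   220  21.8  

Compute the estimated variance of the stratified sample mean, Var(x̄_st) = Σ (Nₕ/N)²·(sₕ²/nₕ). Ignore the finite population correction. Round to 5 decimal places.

0.31102

N = 3548; Wₕ = Nₕ/N.
stratum 1: (961/3548)²·17.0²/134 = 0.15822409
stratum 2: (1665/3548)²·3.4²/368 = 0.00691785
stratum 3: (922/3548)²·21.8²/220 = 0.14587636
Sum = 0.31101830 → 0.31102.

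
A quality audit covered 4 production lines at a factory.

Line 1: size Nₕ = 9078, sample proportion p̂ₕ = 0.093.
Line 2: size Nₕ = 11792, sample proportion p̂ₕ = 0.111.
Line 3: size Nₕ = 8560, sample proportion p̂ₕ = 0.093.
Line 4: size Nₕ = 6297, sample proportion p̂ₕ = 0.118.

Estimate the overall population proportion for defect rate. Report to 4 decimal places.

Wₕ = Nₕ/N with N = 35727: 0.2541, 0.3301, 0.2396, 0.1763.
p̂_st = 0.2541·0.093 + 0.3301·0.111 + 0.2396·0.093 + 0.1763·0.118 ≈ 0.103347... → 0.1033.

0.1033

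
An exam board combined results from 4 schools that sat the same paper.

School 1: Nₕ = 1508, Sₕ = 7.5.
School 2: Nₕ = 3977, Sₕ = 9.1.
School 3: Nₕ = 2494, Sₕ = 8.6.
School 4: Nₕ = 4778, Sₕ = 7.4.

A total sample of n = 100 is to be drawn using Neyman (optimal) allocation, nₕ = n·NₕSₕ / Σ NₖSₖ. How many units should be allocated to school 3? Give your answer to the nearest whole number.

1: NₕSₕ = 1508·7.5 = 11310
2: NₕSₕ = 3977·9.1 = 36190.7
3: NₕSₕ = 2494·8.6 = 21448.4
4: NₕSₕ = 4778·7.4 = 35357.2
Σ NₕSₕ = 104306.3.
n_3 = 100·21448.4/104306.3 = 20.563... → 21.

21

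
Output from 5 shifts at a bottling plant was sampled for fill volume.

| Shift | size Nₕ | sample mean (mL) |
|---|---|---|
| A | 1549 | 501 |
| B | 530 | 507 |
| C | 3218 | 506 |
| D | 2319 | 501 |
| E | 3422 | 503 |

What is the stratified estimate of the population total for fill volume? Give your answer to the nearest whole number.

5556152

Population total = Σ Nₕ·x̄ₕ (each stratum's size times its mean).
1549·501 + 530·507 + 3218·506 + 2319·501 + 3422·503 = 776049 + 268710 + 1628308 + 1161819 + 1721266 = 5556152.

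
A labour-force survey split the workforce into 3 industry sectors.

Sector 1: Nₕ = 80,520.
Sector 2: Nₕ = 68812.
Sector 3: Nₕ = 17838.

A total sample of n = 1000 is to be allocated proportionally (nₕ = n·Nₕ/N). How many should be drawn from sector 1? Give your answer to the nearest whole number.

Share of sector 1 = 80520/167170 = 0.48167.
Allocate 1000 × 0.48167 = 481.665... → 482.

482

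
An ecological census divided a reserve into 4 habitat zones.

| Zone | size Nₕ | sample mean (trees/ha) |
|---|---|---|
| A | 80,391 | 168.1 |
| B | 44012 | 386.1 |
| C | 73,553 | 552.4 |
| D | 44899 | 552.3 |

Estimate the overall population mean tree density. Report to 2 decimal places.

N = 80391 + 44012 + 73553 + 44899 = 242855.
Weight each subgroup mean by Nₕ/N and sum.
Σ Nₕx̄ₕ = 80391·168.1 + 44012·386.1 + 73553·552.4 + 44899·552.3 = 13513727.1 + 16993033.2 + 40630677.2 + 24797717.7 = 95935155.2.
Divide by N: 95935155.2 / 242855 = 395.0306... → 395.03.

395.03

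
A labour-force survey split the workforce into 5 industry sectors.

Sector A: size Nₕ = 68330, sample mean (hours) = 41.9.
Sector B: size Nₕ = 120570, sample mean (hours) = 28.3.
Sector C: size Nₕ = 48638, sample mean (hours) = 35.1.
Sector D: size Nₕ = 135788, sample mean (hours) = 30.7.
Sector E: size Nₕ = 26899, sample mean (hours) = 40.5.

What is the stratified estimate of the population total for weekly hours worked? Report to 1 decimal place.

A: 68330·41.9 = 2863027
B: 120570·28.3 = 3412131
C: 48638·35.1 = 1707193.8
D: 135788·30.7 = 4168691.6
E: 26899·40.5 = 1089409.5
τ̂ = Σ Nₕx̄ₕ = 13240452.9.

13240452.9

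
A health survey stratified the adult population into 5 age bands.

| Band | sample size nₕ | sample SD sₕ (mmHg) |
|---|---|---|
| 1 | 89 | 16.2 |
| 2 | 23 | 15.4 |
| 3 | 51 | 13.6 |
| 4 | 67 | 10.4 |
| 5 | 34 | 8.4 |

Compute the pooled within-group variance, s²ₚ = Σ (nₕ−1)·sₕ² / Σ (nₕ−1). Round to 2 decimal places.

1: (89−1)·16.2² = 88·262.44 = 23094.72
2: (23−1)·15.4² = 22·237.16 = 5217.52
3: (51−1)·13.6² = 50·184.96 = 9248
4: (67−1)·10.4² = 66·108.16 = 7138.56
5: (34−1)·8.4² = 33·70.56 = 2328.48
Numerator = 47027.28; denominator = Σ(nₕ−1) = 259.
s²ₚ = 47027.28/259 = 181.5725... → 181.57.

181.57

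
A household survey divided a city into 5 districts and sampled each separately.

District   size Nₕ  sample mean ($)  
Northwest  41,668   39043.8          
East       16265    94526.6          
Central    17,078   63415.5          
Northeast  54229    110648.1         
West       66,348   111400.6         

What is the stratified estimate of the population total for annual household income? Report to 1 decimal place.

17638904940.1

Population total = Σ Nₕ·x̄ₕ (each stratum's size times its mean).
41668·39043.8 + 16265·94526.6 + 17078·63415.5 + 54229·110648.1 + 66348·111400.6 = 1626877058.4 + 1537475149 + 1083009909 + 6000335814.9 + 7391207008.8 = 17638904940.1.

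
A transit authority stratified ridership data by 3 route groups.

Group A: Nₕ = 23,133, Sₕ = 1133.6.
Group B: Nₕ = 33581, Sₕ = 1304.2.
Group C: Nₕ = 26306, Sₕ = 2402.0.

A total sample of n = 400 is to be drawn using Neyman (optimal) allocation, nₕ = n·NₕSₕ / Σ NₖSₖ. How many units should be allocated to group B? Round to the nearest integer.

132

A: NₕSₕ = 23133·1133.6 = 26223568.8
B: NₕSₕ = 33581·1304.2 = 43796340.2
C: NₕSₕ = 26306·2402.0 = 63187012
Σ NₕSₕ = 133206921.
n_B = 400·43796340.2/133206921 = 131.514... → 132.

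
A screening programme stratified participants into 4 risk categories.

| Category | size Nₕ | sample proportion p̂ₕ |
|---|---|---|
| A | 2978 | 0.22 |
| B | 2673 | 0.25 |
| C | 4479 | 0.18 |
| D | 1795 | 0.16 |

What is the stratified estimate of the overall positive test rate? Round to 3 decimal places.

0.203

N = 2978 + 2673 + 4479 + 1795 = 11925.
Overall proportion = Σ (Nₕ/N)·p̂ₕ.
Σ Nₕp̂ₕ = 655.16 + 668.25 + 806.22 + 287.2 = 2416.83.
2416.83 / 11925 = 0.20267... → 0.203.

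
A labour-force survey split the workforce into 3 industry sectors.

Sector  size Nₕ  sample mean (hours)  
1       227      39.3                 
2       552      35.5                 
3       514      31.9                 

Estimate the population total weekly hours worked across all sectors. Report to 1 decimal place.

44913.7

Population total = Σ Nₕ·x̄ₕ (each stratum's size times its mean).
227·39.3 + 552·35.5 + 514·31.9 = 8921.1 + 19596 + 16396.6 = 44913.7.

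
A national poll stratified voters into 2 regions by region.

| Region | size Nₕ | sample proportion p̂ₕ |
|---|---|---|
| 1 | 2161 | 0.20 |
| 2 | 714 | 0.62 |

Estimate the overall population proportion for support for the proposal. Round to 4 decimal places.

0.3043

N = 2161 + 714 = 2875.
Overall proportion = Σ (Nₕ/N)·p̂ₕ.
Σ Nₕp̂ₕ = 432.2 + 442.68 = 874.88.
874.88 / 2875 = 0.304306... → 0.3043.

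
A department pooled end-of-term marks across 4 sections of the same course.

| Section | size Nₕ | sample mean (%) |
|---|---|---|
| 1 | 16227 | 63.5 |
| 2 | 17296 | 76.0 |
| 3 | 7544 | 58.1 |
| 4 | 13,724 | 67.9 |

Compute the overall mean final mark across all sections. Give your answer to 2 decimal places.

67.80

N = 54791; weights Wₕ = Nₕ/N = (0.2962, 0.3157, 0.1377, 0.2505).
x̄_st = Σ Wₕ·x̄ₕ = 0.2962·63.5 + 0.3157·76.0 + 0.1377·58.1 + 0.2505·67.9 ≈ 67.8045...
→ 67.80.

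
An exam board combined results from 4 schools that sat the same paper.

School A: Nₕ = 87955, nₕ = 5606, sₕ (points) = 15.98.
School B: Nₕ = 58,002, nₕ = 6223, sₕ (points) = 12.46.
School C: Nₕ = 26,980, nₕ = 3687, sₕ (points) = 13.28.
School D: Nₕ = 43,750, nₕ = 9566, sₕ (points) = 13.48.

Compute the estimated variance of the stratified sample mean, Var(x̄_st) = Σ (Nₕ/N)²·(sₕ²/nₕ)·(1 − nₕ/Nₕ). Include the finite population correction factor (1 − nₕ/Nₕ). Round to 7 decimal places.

N = 216687; Wₕ = Nₕ/N.
school A: (87955/216687)²·15.98²/5606·(1 − 5606/87955) = 0.0070267355
school B: (58002/216687)²·12.46²/6223·(1 − 6223/58002) = 0.0015957586
school C: (26980/216687)²·13.28²/3687·(1 − 3687/26980) = 0.0006402133
school D: (43750/216687)²·13.48²/9566·(1 − 9566/43750) = 0.0006050408
Sum = 0.0098677481 → 0.0098677.

0.0098677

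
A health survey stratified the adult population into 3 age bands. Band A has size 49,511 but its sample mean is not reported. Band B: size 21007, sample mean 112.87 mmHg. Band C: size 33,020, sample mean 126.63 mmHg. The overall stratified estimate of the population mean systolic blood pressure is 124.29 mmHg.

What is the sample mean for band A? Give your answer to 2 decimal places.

N = 49511 + 21007 + 33020 = 103538.
Overall total = μ·N = 124.29·103538 = 12868738.02.
Subtract the known strata: 21007·112.87 + 33020·126.63 = 6552382.69.
Remaining total for band A: 12868738.02 − 6552382.69 = 6316355.33.
Divide by its size: 6316355.33 / 49511 = 127.5748... → 127.57.

127.57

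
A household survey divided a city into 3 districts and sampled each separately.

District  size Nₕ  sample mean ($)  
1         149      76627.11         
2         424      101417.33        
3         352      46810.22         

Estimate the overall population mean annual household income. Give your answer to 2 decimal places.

76643.88

N = 925; weights Wₕ = Nₕ/N = (0.1611, 0.4584, 0.3805).
x̄_st = Σ Wₕ·x̄ₕ = 0.1611·76627.11 + 0.4584·101417.33 + 0.3805·46810.22 ≈ 76643.8754...
→ 76643.88.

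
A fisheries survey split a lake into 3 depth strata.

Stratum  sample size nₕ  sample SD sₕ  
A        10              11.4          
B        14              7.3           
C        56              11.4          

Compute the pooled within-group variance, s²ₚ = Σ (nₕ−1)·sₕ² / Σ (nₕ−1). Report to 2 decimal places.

A: (10−1)·11.4² = 9·129.96 = 1169.64
B: (14−1)·7.3² = 13·53.29 = 692.77
C: (56−1)·11.4² = 55·129.96 = 7147.8
Numerator = 9010.21; denominator = Σ(nₕ−1) = 77.
s²ₚ = 9010.21/77 = 117.0157... → 117.02.

117.02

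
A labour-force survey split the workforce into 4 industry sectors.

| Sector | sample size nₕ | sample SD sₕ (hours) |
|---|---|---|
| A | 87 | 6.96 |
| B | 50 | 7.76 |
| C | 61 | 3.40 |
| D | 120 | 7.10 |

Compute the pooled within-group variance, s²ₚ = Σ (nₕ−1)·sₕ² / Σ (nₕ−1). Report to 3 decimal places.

43.978

Degrees of freedom: 86 + 49 + 60 + 119 = 314.
Σ(nₕ−1)sₕ² = 86·48.4416 + 49·60.2176 + 60·11.56 + 119·50.41 = 13809.03.
s²ₚ = 13809.03 / 314 = 43.97780... → 43.978.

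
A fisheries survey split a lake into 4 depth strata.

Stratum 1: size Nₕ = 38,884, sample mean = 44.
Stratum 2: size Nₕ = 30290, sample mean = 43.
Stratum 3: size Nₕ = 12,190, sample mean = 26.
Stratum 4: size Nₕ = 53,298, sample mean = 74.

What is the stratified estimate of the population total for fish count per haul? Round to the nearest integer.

7274358

1: 38884·44 = 1710896
2: 30290·43 = 1302470
3: 12190·26 = 316940
4: 53298·74 = 3944052
τ̂ = Σ Nₕx̄ₕ = 7274358.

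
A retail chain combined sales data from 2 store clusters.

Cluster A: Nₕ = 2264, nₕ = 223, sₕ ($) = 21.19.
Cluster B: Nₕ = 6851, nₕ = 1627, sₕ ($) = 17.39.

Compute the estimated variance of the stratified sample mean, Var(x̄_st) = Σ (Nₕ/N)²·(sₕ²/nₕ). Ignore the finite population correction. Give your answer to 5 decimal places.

0.22923

N = 9115. Term for each stratum: Wₕ²sₕ²/nₕ.
Var(x̄_st) = 0.12422144 + 0.10500409 = 0.22922552 → 0.22923.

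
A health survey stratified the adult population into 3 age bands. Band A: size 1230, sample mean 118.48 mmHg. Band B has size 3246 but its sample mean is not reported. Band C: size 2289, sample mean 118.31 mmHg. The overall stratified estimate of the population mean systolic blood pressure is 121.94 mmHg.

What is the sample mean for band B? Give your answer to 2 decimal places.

N = 1230 + 3246 + 2289 = 6765.
Overall total = μ·N = 121.94·6765 = 824924.1.
Subtract the known strata: 1230·118.48 + 2289·118.31 = 416541.99.
Remaining total for band B: 824924.1 − 416541.99 = 408382.11.
Divide by its size: 408382.11 / 3246 = 125.8109... → 125.81.

125.81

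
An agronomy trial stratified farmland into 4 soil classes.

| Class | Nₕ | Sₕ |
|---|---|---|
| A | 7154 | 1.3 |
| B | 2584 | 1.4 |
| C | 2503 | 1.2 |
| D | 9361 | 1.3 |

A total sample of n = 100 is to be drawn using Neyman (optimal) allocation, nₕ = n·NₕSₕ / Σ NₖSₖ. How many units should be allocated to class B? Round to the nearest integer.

A: NₕSₕ = 7154·1.3 = 9300.2
B: NₕSₕ = 2584·1.4 = 3617.6
C: NₕSₕ = 2503·1.2 = 3003.6
D: NₕSₕ = 9361·1.3 = 12169.3
Σ NₕSₕ = 28090.7.
n_B = 100·3617.6/28090.7 = 12.878... → 13.

13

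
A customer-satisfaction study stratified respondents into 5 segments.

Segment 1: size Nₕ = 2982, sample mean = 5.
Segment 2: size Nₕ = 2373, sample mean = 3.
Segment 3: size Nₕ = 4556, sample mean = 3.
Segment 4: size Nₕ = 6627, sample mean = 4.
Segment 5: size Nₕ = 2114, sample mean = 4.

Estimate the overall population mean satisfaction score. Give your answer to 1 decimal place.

3.8

N = 18652; weights Wₕ = Nₕ/N = (0.1599, 0.1272, 0.2443, 0.3553, 0.1133).
x̄_st = Σ Wₕ·x̄ₕ = 0.1599·5 + 0.1272·3 + 0.2443·3 + 0.3553·4 + 0.1133·4 ≈ 3.788...
→ 3.8.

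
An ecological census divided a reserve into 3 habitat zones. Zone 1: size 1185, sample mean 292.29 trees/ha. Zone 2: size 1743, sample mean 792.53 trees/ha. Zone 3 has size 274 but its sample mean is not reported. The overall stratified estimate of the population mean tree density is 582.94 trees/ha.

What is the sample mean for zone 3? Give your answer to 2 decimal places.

506.68

N = 1185 + 1743 + 274 = 3202.
Overall total = μ·N = 582.94·3202 = 1866573.88.
Subtract the known strata: 1185·292.29 + 1743·792.53 = 1727743.44.
Remaining total for zone 3: 1866573.88 − 1727743.44 = 138830.44.
Divide by its size: 138830.44 / 274 = 506.6804... → 506.68.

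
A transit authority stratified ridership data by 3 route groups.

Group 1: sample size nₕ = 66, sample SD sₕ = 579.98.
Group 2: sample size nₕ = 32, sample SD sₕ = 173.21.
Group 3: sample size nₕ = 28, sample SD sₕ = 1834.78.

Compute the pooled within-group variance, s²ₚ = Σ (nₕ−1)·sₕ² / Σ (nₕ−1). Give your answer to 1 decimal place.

Degrees of freedom: 65 + 31 + 27 = 123.
Σ(nₕ−1)sₕ² = 65·336376.8004 + 31·30001.7041 + 27·3366417.6484 = 113687821.3599.
s²ₚ = 113687821.3599 / 123 = 924291.231... → 924291.2.

924291.2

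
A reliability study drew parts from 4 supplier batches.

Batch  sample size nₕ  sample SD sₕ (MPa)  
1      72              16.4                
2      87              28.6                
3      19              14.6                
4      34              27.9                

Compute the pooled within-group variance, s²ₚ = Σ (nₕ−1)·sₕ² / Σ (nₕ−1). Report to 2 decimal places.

571.95

1: (72−1)·16.4² = 71·268.96 = 19096.16
2: (87−1)·28.6² = 86·817.96 = 70344.56
3: (19−1)·14.6² = 18·213.16 = 3836.88
4: (34−1)·27.9² = 33·778.41 = 25687.53
Numerator = 118965.13; denominator = Σ(nₕ−1) = 208.
s²ₚ = 118965.13/208 = 571.9477... → 571.95.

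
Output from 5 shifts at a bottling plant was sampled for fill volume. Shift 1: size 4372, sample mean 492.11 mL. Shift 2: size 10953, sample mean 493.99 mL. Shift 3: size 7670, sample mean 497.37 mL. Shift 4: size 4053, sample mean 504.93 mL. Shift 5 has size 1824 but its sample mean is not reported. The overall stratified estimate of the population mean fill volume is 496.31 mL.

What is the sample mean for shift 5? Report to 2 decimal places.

N = 4372 + 10953 + 7670 + 4053 + 1824 = 28872.
Overall total = μ·N = 496.31·28872 = 14329462.32.
Subtract the known strata: 4372·492.11 + 10953·493.99 + 7670·497.37 + 4053·504.93 = 13423486.58.
Remaining total for shift 5: 14329462.32 − 13423486.58 = 905975.74.
Divide by its size: 905975.74 / 1824 = 496.6972... → 496.70.

496.70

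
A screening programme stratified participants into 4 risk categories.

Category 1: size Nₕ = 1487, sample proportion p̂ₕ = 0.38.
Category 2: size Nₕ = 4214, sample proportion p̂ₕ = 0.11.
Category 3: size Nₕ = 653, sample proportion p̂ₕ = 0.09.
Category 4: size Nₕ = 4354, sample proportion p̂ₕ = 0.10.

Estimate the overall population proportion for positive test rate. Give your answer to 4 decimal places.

Wₕ = Nₕ/N with N = 10708: 0.1389, 0.3935, 0.0610, 0.4066.
p̂_st = 0.1389·0.38 + 0.3935·0.11 + 0.0610·0.09 + 0.4066·0.10 ≈ 0.142209... → 0.1422.

0.1422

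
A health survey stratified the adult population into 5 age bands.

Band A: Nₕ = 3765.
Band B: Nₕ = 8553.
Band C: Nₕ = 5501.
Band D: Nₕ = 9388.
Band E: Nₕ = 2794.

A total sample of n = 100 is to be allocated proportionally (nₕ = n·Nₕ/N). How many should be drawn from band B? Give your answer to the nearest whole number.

29

N = 3765 + 8553 + 5501 + 9388 + 2794 = 30001.
n_B = 100·8553/30001 = 28.509... → 29.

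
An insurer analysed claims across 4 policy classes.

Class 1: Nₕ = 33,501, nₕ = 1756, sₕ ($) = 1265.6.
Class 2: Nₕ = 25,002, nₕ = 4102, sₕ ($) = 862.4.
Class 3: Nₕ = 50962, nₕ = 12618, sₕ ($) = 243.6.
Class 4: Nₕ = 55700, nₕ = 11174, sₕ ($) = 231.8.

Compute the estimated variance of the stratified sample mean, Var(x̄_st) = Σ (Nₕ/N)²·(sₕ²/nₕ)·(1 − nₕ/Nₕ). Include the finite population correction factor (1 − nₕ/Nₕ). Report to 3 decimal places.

N = 165165; Wₕ = Nₕ/N.
class 1: (33501/165165)²·1265.6²/1756·(1 − 1756/33501) = 35.560305
class 2: (25002/165165)²·862.4²/4102·(1 − 4102/25002) = 3.473016
class 3: (50962/165165)²·243.6²/12618·(1 − 12618/50962) = 0.336877
class 4: (55700/165165)²·231.8²/11174·(1 − 11174/55700) = 0.437171
Sum = 39.807370 → 39.807.

39.807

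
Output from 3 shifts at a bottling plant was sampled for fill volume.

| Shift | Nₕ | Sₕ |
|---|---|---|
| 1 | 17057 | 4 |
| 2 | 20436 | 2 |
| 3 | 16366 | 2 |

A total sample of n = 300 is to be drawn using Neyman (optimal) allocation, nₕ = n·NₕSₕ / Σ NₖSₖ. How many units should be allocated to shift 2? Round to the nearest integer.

1: NₕSₕ = 17057·4 = 68228
2: NₕSₕ = 20436·2 = 40872
3: NₕSₕ = 16366·2 = 32732
Σ NₕSₕ = 141832.
n_2 = 300·40872/141832 = 86.452... → 86.

86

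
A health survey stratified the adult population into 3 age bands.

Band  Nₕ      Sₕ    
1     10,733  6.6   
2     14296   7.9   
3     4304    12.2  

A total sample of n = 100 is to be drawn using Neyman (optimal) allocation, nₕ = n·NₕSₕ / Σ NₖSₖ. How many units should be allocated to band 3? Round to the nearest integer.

22

1: NₕSₕ = 10733·6.6 = 70837.8
2: NₕSₕ = 14296·7.9 = 112938.4
3: NₕSₕ = 4304·12.2 = 52508.8
Σ NₕSₕ = 236285.
n_3 = 100·52508.8/236285 = 22.223... → 22.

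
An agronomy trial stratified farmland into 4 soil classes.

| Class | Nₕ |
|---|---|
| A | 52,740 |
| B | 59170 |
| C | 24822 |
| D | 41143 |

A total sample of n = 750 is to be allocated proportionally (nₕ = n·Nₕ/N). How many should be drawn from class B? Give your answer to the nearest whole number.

249

N = 52740 + 59170 + 24822 + 41143 = 177875.
n_B = 750·59170/177875 = 249.487... → 249.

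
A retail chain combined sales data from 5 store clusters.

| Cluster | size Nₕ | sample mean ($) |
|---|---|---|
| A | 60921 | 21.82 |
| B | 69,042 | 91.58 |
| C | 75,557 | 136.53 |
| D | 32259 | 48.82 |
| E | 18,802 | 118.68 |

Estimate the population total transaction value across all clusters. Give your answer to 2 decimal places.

21774265.53

A: 60921·21.82 = 1329296.22
B: 69042·91.58 = 6322866.36
C: 75557·136.53 = 10315797.21
D: 32259·48.82 = 1574884.38
E: 18802·118.68 = 2231421.36
τ̂ = Σ Nₕx̄ₕ = 21774265.53.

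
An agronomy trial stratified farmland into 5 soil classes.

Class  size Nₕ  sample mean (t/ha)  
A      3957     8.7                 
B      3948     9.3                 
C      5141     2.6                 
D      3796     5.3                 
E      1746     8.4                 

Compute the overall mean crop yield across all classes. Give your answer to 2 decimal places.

N = 18588; weights Wₕ = Nₕ/N = (0.2129, 0.2124, 0.2766, 0.2042, 0.0939).
x̄_st = Σ Wₕ·x̄ₕ = 0.2129·8.7 + 0.2124·9.3 + 0.2766·2.6 + 0.2042·5.3 + 0.0939·8.4 ≈ 6.4178...
→ 6.42.

6.42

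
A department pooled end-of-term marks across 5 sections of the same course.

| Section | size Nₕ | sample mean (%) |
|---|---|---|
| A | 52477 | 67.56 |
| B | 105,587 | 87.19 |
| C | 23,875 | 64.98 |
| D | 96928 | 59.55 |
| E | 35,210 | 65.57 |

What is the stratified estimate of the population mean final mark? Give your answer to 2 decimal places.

x̄_st = (Σ Nₕx̄ₕ) / (Σ Nₕ) = (52477·67.56 + 105587·87.19 + 23875·64.98 + 96928·59.55 + 35210·65.57) / 314077
= 22383656.25 / 314077 = 71.2681... → 71.27.

71.27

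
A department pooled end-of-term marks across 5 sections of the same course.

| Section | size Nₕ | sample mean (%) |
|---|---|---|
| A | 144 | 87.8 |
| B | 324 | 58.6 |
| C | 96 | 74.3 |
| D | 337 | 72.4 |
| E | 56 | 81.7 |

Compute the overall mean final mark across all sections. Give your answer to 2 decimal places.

70.78

N = 957; weights Wₕ = Nₕ/N = (0.1505, 0.3386, 0.1003, 0.3521, 0.0585).
x̄_st = Σ Wₕ·x̄ₕ = 0.1505·87.8 + 0.3386·58.6 + 0.1003·74.3 + 0.3521·72.4 + 0.0585·81.7 ≈ 70.7799...
→ 70.78.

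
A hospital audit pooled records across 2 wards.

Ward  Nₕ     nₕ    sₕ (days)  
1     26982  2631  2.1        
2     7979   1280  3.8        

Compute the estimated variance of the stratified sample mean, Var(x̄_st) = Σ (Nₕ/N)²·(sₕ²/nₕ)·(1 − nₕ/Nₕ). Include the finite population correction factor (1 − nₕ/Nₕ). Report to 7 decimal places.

0.0013944

N = 34961; Wₕ = Nₕ/N.
ward 1: (26982/34961)²·2.1²/2631·(1 − 2631/26982) = 0.0009010336
ward 2: (7979/34961)²·3.8²/1280·(1 − 1280/7979) = 0.0004933419
Sum = 0.0013943755 → 0.0013944.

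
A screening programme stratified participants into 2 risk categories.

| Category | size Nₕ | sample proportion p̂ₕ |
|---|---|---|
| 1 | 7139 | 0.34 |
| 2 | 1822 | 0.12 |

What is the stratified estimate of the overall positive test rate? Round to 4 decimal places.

0.2953

Wₕ = Nₕ/N with N = 8961: 0.7967, 0.2033.
p̂_st = 0.7967·0.34 + 0.2033·0.12 ≈ 0.295268... → 0.2953.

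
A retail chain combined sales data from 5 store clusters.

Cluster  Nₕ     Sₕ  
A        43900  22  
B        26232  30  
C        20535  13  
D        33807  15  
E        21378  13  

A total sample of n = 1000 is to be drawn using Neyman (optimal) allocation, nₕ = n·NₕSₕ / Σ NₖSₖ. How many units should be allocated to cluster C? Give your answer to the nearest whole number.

Σ NₕSₕ = 43900·22 + 26232·30 + 20535·13 + 33807·15 + 21378·13 = 2804734.
Share for C: 266955/2804734 = 0.09518.
n_C = 1000 × 0.09518 = 95.180... → 95.

95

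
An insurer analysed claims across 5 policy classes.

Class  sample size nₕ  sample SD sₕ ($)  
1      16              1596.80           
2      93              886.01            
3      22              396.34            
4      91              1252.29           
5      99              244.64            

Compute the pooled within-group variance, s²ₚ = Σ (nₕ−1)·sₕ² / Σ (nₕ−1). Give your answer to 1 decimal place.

825229.5

Degrees of freedom: 15 + 92 + 21 + 90 + 98 = 316.
Σ(nₕ−1)sₕ² = 15·2549770.24 + 92·785013.7201 + 21·157085.3956 + 90·1568230.2441 + 98·59848.7296 = 260772506.6266.
s²ₚ = 260772506.6266 / 316 = 825229.451... → 825229.5.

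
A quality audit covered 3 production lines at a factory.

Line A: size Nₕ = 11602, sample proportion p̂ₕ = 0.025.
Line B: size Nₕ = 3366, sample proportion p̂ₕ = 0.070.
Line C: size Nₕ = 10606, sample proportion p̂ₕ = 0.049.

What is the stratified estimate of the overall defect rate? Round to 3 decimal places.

N = 11602 + 3366 + 10606 = 25574.
Overall proportion = Σ (Nₕ/N)·p̂ₕ.
Σ Nₕp̂ₕ = 290.05 + 235.62 + 519.694 = 1045.364.
1045.364 / 25574 = 0.04088... → 0.041.

0.041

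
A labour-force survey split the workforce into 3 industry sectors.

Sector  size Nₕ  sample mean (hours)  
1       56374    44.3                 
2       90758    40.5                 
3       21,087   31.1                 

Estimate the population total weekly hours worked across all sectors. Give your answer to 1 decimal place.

6828872.9

Estimate total by summing Nₕ·x̄ₕ over strata.
56374·44.3 + 90758·40.5 + 21087·31.1 = 2497368.2 + 3675699 + 655805.7 = 6828872.9.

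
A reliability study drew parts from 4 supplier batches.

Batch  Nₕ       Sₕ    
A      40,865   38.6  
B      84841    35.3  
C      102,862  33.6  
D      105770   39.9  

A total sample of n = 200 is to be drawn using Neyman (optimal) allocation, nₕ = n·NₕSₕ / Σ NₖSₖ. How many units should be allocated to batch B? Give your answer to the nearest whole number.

Σ NₕSₕ = 40865·38.6 + 84841·35.3 + 102862·33.6 + 105770·39.9 = 12248662.5.
Share for B: 2994887.3/12248662.5 = 0.24451.
n_B = 200 × 0.24451 = 48.901... → 49.

49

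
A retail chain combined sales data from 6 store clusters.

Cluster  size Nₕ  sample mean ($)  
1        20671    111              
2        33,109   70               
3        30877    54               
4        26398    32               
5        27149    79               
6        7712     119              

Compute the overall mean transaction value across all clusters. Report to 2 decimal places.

N = 145916; weights Wₕ = Nₕ/N = (0.1417, 0.2269, 0.2116, 0.1809, 0.1861, 0.0529).
x̄_st = Σ Wₕ·x̄ₕ = 0.1417·111 + 0.2269·70 + 0.2116·54 + 0.1809·32 + 0.1861·79 + 0.0529·119 ≈ 69.8121...
→ 69.81.

69.81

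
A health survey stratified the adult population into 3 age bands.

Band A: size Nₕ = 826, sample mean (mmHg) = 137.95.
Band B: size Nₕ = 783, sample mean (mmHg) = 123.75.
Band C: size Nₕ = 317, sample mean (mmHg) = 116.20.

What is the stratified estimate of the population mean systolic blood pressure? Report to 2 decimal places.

x̄_st = (Σ Nₕx̄ₕ) / (Σ Nₕ) = (826·137.95 + 783·123.75 + 317·116.20) / 1926
= 247678.35 / 1926 = 128.5973... → 128.60.

128.60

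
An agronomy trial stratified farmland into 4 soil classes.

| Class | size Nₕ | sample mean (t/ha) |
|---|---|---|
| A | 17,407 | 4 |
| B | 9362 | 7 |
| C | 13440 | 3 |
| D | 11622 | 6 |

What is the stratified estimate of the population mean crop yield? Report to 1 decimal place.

4.7

N = 17407 + 9362 + 13440 + 11622 = 51831.
Weight each subgroup mean by Nₕ/N and sum.
Σ Nₕx̄ₕ = 17407·4 + 9362·7 + 13440·3 + 11622·6 = 69628 + 65534 + 40320 + 69732 = 245214.
Divide by N: 245214 / 51831 = 4.731... → 4.7.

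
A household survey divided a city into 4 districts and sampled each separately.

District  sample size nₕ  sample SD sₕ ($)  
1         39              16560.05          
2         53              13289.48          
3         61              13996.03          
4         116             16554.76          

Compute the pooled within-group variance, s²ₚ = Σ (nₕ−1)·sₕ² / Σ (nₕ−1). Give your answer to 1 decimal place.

237263828.7

Degrees of freedom: 38 + 52 + 60 + 115 = 265.
Σ(nₕ−1)sₕ² = 38·274235256.0025 + 52·176610278.6704 + 60·195888855.7609 + 115·274060078.6576 = 62874914610.2338.
s²ₚ = 62874914610.2338 / 265 = 237263828.718... → 237263828.7.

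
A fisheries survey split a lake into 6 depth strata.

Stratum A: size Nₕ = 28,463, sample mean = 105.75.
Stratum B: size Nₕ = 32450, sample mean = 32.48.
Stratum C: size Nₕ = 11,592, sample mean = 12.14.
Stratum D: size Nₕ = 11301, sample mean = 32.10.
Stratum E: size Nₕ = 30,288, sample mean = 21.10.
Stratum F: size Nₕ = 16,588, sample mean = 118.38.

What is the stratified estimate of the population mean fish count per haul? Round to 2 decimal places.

x̄_st = (Σ Nₕx̄ₕ) / (Σ Nₕ) = (28463·105.75 + 32450·32.48 + 11592·12.14 + 11301·32.10 + 30288·21.10 + 16588·118.38) / 130682
= 7170191.47 / 130682 = 54.8675... → 54.87.

54.87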